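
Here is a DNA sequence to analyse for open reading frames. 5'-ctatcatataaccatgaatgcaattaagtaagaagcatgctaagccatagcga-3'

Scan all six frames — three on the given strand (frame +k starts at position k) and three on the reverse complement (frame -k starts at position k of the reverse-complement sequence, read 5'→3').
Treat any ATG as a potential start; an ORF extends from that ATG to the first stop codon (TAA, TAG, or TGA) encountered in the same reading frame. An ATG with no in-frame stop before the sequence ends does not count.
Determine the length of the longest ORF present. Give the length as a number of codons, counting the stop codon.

11

Reverse complement (5'→3'): TCGCTATGGCTTAGCATGCTTCTTACTTAATTGCATTCATGGTTATATGATAG
Frame +1: CTA TCA TAT AAC CAT GAA TGC AAT TAA GTA AGA AGC ATG CTA AGC CAT AGC — no ATG→stop ORF.
Frame +2: TAT CAT ATA ACC ATG AAT GCA ATT AAG TAA GAA GCA TGC TAA GCC ATA GCG — ATG at 14, stop TAA at 29 → 18 nt.
Frame +3: ATC ATA TAA CCA TGA ATG CAA TTA AGT AAG AAG CAT GCT AAG CCA TAG CGA — ATG at 18, stop TAG at 48 → 33 nt.
Frame -1: TCG CTA TGG CTT AGC ATG CTT CTT ACT TAA TTG CAT TCA TGG TTA TAT GAT — ATG at 16, stop TAA at 28 → 15 nt.
Frame -2: CGC TAT GGC TTA GCA TGC TTC TTA CTT AAT TGC ATT CAT GGT TAT ATG ATA — no ATG→stop ORF.
Frame -3: GCT ATG GCT TAG CAT GCT TCT TAC TTA ATT GCA TTC ATG GTT ATA TGA TAG — ATG at 6, stop TAG at 12 → 9 nt; ATG at 39, stop TGA at 48 → 12 nt.
Longest: frame +3, positions 18–50, 33 nt = 11 codons = 10 aa. → 11 codons.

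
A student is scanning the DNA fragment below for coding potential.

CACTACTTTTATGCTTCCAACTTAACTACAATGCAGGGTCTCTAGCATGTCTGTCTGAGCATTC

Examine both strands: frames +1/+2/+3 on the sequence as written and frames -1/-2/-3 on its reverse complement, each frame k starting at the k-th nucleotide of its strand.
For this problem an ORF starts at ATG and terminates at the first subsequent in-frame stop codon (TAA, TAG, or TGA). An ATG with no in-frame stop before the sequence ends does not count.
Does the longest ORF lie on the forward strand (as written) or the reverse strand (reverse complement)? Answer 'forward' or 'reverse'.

reverse

Reverse complement (5'→3'): GAATGCTCAGACAGACATGCTAGAGACCCTGCATTGTAGTTAAGTTGGAAGCATAAAAGTAGTG
Frame +1: CAC TAC TTT TAT GCT TCC AAC TTA ACT ACA ATG CAG GGT CTC TAG CAT GTC TGT CTG AGC ATT — ATG at 31, stop TAG at 43 → 15 nt.
Frame +2: ACT ACT TTT ATG CTT CCA ACT TAA CTA CAA TGC AGG GTC TCT AGC ATG TCT GTC TGA GCA TTC — ATG at 11, stop TAA at 23 → 15 nt; ATG at 47, stop TGA at 56 → 12 nt.
Frame +3: CTA CTT TTA TGC TTC CAA CTT AAC TAC AAT GCA GGG TCT CTA GCA TGT CTG TCT GAG CAT — no ATG→stop ORF.
Frame -1: GAA TGC TCA GAC AGA CAT GCT AGA GAC CCT GCA TTG TAG TTA AGT TGG AAG CAT AAA AGT AGT — no ATG→stop ORF.
Frame -2: AAT GCT CAG ACA GAC ATG CTA GAG ACC CTG CAT TGT AGT TAA GTT GGA AGC ATA AAA GTA GTG — ATG at 17, stop TAA at 41 → 27 nt.
Frame -3: ATG CTC AGA CAG ACA TGC TAG AGA CCC TGC ATT GTA GTT AAG TTG GAA GCA TAA AAG TAG — ATG at 3, stop TAG at 21 → 21 nt.
Forward-strand max 15 nt; reverse-strand max 27 nt. The reverse strand has the longer ORF.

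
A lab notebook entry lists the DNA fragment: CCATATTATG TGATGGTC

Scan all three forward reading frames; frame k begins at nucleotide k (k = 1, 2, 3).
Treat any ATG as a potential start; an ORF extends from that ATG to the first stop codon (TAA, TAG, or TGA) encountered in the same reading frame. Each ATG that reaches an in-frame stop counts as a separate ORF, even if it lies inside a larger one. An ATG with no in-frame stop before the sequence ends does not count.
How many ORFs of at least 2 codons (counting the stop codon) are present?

Frame 1: CCA TAT TAT GTG ATG GTC — no ATG→stop ORF.
Frame 2: CAT ATT ATG TGA TGG — ATG at 8, stop TGA at 11 → 6 nt.
Frame 3: ATA TTA TGT GAT GGT — no ATG→stop ORF.
ORFs ≥ 2 codons: frame 2 8–13 (2 codons). Count = 1.

1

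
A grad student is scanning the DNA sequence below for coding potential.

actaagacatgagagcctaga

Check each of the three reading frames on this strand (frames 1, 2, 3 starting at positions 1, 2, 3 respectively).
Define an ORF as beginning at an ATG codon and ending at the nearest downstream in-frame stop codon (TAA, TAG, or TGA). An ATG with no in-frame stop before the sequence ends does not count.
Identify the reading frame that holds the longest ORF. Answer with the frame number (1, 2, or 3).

3

Frame 1: ACT AAG ACA TGA GAG CCT AGA — no ATG→stop ORF.
Frame 2: CTA AGA CAT GAG AGC CTA — no ATG→stop ORF.
Frame 3: TAA GAC ATG AGA GCC TAG — ATG at 9, stop TAG at 18 → 12 nt.
Longest ORF is 12 nt in frame 3 (positions 9–20).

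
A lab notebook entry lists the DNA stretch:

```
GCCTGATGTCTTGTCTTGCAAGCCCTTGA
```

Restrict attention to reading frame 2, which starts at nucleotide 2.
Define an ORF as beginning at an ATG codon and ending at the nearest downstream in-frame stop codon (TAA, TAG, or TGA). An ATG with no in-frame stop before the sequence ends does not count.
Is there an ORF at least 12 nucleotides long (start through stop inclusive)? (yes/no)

no

Frame 2: CCT GAT GTC TTG TCT TGC AAG CCC TTG — no ATG→stop ORF.
Largest ORF found is 0 nucleotides < 12, so no.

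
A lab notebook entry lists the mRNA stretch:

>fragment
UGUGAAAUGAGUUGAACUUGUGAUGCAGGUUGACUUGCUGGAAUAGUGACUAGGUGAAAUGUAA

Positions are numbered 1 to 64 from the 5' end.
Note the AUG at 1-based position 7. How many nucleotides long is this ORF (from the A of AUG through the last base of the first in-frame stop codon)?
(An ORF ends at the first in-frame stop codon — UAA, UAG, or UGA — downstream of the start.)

9

Codons from position 7: AUG (7–9), AGU (10–12), UGA (13–15).
UGA is the first in-frame stop; ORF spans 7–15, 9 nucleotides.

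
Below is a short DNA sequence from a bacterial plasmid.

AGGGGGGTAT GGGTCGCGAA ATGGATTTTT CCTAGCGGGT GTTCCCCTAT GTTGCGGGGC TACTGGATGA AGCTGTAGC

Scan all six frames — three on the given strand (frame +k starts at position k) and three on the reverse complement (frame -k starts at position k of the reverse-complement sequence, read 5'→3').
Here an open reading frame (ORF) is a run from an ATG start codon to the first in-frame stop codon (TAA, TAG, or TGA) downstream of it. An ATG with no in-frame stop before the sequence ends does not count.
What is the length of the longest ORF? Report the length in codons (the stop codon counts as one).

Reverse complement (5'→3'): GCTACAGCTTCATCCAGTAGCCCCGCAACATAGGGGAACACCCGCTAGGAAAAATCCATTTCGCGACCCATACCCCCCT
Frame +1: AGG GGG GTA TGG GTC GCG AAA TGG ATT TTT CCT AGC GGG TGT TCC CCT ATG TTG CGG GGC TAC TGG ATG AAG CTG TAG — ATG at 49, stop TAG at 76 → 30 nt; ATG at 67, stop TAG at 76 → 12 nt.
Frame +2: GGG GGG TAT GGG TCG CGA AAT GGA TTT TTC CTA GCG GGT GTT CCC CTA TGT TGC GGG GCT ACT GGA TGA AGC TGT AGC — no ATG→stop ORF.
Frame +3: GGG GGT ATG GGT CGC GAA ATG GAT TTT TCC TAG CGG GTG TTC CCC TAT GTT GCG GGG CTA CTG GAT GAA GCT GTA — ATG at 9, stop TAG at 33 → 27 nt; ATG at 21, stop TAG at 33 → 15 nt.
Frame -1: GCT ACA GCT TCA TCC AGT AGC CCC GCA ACA TAG GGG AAC ACC CGC TAG GAA AAA TCC ATT TCG CGA CCC ATA CCC CCC — no ATG→stop ORF.
Frame -2: CTA CAG CTT CAT CCA GTA GCC CCG CAA CAT AGG GGA ACA CCC GCT AGG AAA AAT CCA TTT CGC GAC CCA TAC CCC CCT — no ATG→stop ORF.
Frame -3: TAC AGC TTC ATC CAG TAG CCC CGC AAC ATA GGG GAA CAC CCG CTA GGA AAA ATC CAT TTC GCG ACC CAT ACC CCC — no ATG→stop ORF.
Longest: frame +1, positions 49–78, 30 nt = 10 codons = 9 aa. → 10 codons.

10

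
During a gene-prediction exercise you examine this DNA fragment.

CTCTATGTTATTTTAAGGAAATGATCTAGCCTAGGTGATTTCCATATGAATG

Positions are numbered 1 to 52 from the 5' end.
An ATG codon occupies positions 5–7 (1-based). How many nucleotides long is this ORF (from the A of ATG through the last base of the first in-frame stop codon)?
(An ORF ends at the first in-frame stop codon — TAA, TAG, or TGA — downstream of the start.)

12

Codons from position 5: ATG (5–7), TTA (8–10), TTT (11–13), TAA (14–16).
TAA is the first in-frame stop; ORF spans 5–16, 12 nucleotides.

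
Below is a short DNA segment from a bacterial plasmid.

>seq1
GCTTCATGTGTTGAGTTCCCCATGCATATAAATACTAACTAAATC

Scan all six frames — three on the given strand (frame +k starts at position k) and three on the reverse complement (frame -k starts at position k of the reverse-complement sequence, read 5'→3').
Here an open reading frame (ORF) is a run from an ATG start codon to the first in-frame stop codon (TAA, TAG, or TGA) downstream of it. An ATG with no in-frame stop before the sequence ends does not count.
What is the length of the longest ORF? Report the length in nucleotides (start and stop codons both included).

Reverse complement (5'→3'): GATTTAGTTAGTATTTATATGCATGGGGAACTCAACACATGAAGC
Frame +1: GCT TCA TGT GTT GAG TTC CCC ATG CAT ATA AAT ACT AAC TAA ATC — ATG at 22, stop TAA at 40 → 21 nt.
Frame +2: CTT CAT GTG TTG AGT TCC CCA TGC ATA TAA ATA CTA ACT AAA — no ATG→stop ORF.
Frame +3: TTC ATG TGT TGA GTT CCC CAT GCA TAT AAA TAC TAA CTA AAT — ATG at 6, stop TGA at 12 → 9 nt.
Frame -1: GAT TTA GTT AGT ATT TAT ATG CAT GGG GAA CTC AAC ACA TGA AGC — ATG at 19, stop TGA at 40 → 24 nt.
Frame -2: ATT TAG TTA GTA TTT ATA TGC ATG GGG AAC TCA ACA CAT GAA — no ATG→stop ORF.
Frame -3: TTT AGT TAG TAT TTA TAT GCA TGG GGA ACT CAA CAC ATG AAG — no ATG→stop ORF.
Longest: frame -1, positions 19–42, 24 nt = 8 codons = 7 aa. → 24 nucleotides.

24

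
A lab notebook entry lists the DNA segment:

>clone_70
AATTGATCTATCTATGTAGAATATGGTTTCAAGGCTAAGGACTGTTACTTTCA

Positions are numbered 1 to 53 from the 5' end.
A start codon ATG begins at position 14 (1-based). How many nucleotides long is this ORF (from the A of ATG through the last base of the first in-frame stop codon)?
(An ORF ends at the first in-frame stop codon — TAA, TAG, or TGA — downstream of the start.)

6

Codons from position 14: ATG (14–16), TAG (17–19).
TAG is the first in-frame stop; ORF spans 14–19, 6 nucleotides.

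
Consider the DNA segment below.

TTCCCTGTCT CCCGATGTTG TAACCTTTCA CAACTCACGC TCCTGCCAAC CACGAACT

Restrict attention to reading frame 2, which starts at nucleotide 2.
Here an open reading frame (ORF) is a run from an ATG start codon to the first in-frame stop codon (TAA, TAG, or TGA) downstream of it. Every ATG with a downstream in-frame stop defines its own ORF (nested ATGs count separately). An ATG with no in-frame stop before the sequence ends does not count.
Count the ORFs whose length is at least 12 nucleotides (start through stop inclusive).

Frame 2: TCC CTG TCT CCC GAT GTT GTA ACC TTT CAC AAC TCA CGC TCC TGC CAA CCA CGA ACT — no ATG→stop ORF.
No ORF reaches 12 nucleotides. Count = 0.

0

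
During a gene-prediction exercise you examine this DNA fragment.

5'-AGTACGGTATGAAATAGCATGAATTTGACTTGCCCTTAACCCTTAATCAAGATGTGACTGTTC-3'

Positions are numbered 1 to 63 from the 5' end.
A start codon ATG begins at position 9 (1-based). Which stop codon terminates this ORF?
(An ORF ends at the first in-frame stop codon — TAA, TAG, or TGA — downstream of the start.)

TAG

Codons from position 9: ATG (9–11), AAA (12–14), TAG (15–17).
The first in-frame stop codon is TAG.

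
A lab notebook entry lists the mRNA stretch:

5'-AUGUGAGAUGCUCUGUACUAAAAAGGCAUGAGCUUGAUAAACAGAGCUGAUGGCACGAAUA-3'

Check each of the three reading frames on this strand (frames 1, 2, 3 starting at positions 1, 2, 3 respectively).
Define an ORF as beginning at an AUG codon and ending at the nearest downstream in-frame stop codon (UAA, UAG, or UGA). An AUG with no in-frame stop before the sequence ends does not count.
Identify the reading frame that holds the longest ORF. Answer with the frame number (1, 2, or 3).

2

Frame 1: AUG UGA GAU GCU CUG UAC UAA AAA GGC AUG AGC UUG AUA AAC AGA GCU GAU GGC ACG AAU — AUG at 1, stop UGA at 4 → 6 nt.
Frame 2: UGU GAG AUG CUC UGU ACU AAA AAG GCA UGA GCU UGA UAA ACA GAG CUG AUG GCA CGA AUA — AUG at 8, stop UGA at 29 → 24 nt.
Frame 3: GUG AGA UGC UCU GUA CUA AAA AGG CAU GAG CUU GAU AAA CAG AGC UGA UGG CAC GAA — no AUG→stop ORF.
Longest ORF is 24 nt in frame 2 (positions 8–31).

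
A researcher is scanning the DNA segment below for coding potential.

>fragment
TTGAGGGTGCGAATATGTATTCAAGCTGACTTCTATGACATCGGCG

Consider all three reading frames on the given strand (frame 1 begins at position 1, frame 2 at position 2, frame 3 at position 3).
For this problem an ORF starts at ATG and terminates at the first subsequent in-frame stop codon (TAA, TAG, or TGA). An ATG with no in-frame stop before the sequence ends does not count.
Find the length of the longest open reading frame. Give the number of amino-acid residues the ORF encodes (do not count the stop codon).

4

Frame 1: TTG AGG GTG CGA ATA TGT ATT CAA GCT GAC TTC TAT GAC ATC GGC — no ATG→stop ORF.
Frame 2: TGA GGG TGC GAA TAT GTA TTC AAG CTG ACT TCT ATG ACA TCG GCG — no ATG→stop ORF.
Frame 3: GAG GGT GCG AAT ATG TAT TCA AGC TGA CTT CTA TGA CAT CGG — ATG at 15, stop TGA at 27 → 15 nt.
Longest: frame 3, positions 15–29, 15 nt = 5 codons = 4 aa. → 4 amino acids.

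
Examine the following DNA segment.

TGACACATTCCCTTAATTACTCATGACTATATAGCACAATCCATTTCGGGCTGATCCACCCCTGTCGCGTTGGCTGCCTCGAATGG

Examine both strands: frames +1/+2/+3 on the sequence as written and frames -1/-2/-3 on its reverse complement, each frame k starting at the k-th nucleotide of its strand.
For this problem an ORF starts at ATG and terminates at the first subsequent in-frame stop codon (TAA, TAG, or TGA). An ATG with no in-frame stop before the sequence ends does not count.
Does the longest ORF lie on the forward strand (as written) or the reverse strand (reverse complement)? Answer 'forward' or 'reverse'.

reverse

Reverse complement (5'→3'): CCATTCGAGGCAGCCAACGCGACAGGGGTGGATCAGCCCGAAATGGATTGTGCTATATAGTCATGAGTAATTAAGGGAATGTGTCA
Frame +1: TGA CAC ATT CCC TTA ATT ACT CAT GAC TAT ATA GCA CAA TCC ATT TCG GGC TGA TCC ACC CCT GTC GCG TTG GCT GCC TCG AAT — no ATG→stop ORF.
Frame +2: GAC ACA TTC CCT TAA TTA CTC ATG ACT ATA TAG CAC AAT CCA TTT CGG GCT GAT CCA CCC CTG TCG CGT TGG CTG CCT CGA ATG — ATG at 23, stop TAG at 32 → 12 nt.
Frame +3: ACA CAT TCC CTT AAT TAC TCA TGA CTA TAT AGC ACA ATC CAT TTC GGG CTG ATC CAC CCC TGT CGC GTT GGC TGC CTC GAA TGG — no ATG→stop ORF.
Frame -1: CCA TTC GAG GCA GCC AAC GCG ACA GGG GTG GAT CAG CCC GAA ATG GAT TGT GCT ATA TAG TCA TGA GTA ATT AAG GGA ATG TGT — ATG at 43, stop TAG at 58 → 18 nt.
Frame -2: CAT TCG AGG CAG CCA ACG CGA CAG GGG TGG ATC AGC CCG AAA TGG ATT GTG CTA TAT AGT CAT GAG TAA TTA AGG GAA TGT GTC — no ATG→stop ORF.
Frame -3: ATT CGA GGC AGC CAA CGC GAC AGG GGT GGA TCA GCC CGA AAT GGA TTG TGC TAT ATA GTC ATG AGT AAT TAA GGG AAT GTG TCA — ATG at 63, stop TAA at 72 → 12 nt.
Forward-strand max 12 nt; reverse-strand max 18 nt. The reverse strand has the longer ORF.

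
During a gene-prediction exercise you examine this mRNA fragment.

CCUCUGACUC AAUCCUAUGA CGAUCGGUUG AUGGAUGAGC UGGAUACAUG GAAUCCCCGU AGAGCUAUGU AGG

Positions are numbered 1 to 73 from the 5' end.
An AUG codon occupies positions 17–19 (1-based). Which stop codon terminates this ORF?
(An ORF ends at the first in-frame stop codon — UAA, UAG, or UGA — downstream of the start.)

UGA

Codons from position 17: AUG (17–19), ACG (20–22), AUC (23–25), GGU (26–28), UGA (29–31).
The first in-frame stop codon is UGA.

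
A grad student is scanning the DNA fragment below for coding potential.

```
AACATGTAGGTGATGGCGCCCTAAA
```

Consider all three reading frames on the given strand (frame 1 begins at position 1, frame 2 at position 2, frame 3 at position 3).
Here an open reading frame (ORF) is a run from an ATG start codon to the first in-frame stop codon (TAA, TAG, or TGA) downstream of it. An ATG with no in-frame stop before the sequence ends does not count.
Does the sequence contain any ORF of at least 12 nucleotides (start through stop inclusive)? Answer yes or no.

yes

Frame 1: AAC ATG TAG GTG ATG GCG CCC TAA — ATG at 4, stop TAG at 7 → 6 nt; ATG at 13, stop TAA at 22 → 12 nt.
Frame 2: ACA TGT AGG TGA TGG CGC CCT AAA — no ATG→stop ORF.
Frame 3: CAT GTA GGT GAT GGC GCC CTA — no ATG→stop ORF.
Frame 1 has an ORF of 12 nucleotides (positions 13–24) ≥ 12, so yes.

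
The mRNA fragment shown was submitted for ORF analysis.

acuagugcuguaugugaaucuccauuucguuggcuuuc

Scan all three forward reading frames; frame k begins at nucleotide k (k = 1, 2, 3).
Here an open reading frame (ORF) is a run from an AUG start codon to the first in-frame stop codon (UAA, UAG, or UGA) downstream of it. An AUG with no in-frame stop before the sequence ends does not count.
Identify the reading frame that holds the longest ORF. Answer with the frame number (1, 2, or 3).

3

Frame 1: ACU AGU GCU GUA UGU GAA UCU CCA UUU CGU UGG CUU — no AUG→stop ORF.
Frame 2: CUA GUG CUG UAU GUG AAU CUC CAU UUC GUU GGC UUU — no AUG→stop ORF.
Frame 3: UAG UGC UGU AUG UGA AUC UCC AUU UCG UUG GCU UUC — AUG at 12, stop UGA at 15 → 6 nt.
Longest ORF is 6 nt in frame 3 (positions 12–17).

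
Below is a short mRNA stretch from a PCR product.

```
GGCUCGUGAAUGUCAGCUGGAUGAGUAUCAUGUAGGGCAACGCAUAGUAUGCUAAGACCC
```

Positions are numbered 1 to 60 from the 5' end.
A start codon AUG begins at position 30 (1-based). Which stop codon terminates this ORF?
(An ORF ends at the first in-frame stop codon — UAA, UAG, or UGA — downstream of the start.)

UAG

Codons from position 30: AUG (30–32), UAG (33–35).
The first in-frame stop codon is UAG.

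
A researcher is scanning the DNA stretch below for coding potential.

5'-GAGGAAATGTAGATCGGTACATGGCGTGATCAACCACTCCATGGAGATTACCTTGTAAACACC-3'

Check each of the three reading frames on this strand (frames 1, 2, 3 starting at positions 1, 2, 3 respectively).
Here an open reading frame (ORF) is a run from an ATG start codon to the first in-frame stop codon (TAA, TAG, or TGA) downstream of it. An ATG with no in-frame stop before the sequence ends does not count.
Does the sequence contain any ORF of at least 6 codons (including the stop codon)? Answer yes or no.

Frame 1: GAG GAA ATG TAG ATC GGT ACA TGG CGT GAT CAA CCA CTC CAT GGA GAT TAC CTT GTA AAC ACC — ATG at 7, stop TAG at 10 → 6 nt.
Frame 2: AGG AAA TGT AGA TCG GTA CAT GGC GTG ATC AAC CAC TCC ATG GAG ATT ACC TTG TAA ACA — ATG at 41, stop TAA at 56 → 18 nt.
Frame 3: GGA AAT GTA GAT CGG TAC ATG GCG TGA TCA ACC ACT CCA TGG AGA TTA CCT TGT AAA CAC — ATG at 21, stop TGA at 27 → 9 nt.
Frame 2 has an ORF of 6 codons (positions 41–58) ≥ 6, so yes.

yes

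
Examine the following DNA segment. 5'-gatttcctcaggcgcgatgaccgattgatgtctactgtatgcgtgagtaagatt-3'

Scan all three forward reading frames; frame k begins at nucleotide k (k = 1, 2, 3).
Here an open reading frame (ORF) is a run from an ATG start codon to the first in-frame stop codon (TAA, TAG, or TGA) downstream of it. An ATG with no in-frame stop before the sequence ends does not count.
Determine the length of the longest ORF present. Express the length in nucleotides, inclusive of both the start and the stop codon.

Frame 1: GAT TTC CTC AGG CGC GAT GAC CGA TTG ATG TCT ACT GTA TGC GTG AGT AAG ATT — no ATG→stop ORF.
Frame 2: ATT TCC TCA GGC GCG ATG ACC GAT TGA TGT CTA CTG TAT GCG TGA GTA AGA — ATG at 17, stop TGA at 26 → 12 nt.
Frame 3: TTT CCT CAG GCG CGA TGA CCG ATT GAT GTC TAC TGT ATG CGT GAG TAA GAT — ATG at 39, stop TAA at 48 → 12 nt.
Longest: frame 2, positions 17–28, 12 nt = 4 codons = 3 aa. → 12 nucleotides.

12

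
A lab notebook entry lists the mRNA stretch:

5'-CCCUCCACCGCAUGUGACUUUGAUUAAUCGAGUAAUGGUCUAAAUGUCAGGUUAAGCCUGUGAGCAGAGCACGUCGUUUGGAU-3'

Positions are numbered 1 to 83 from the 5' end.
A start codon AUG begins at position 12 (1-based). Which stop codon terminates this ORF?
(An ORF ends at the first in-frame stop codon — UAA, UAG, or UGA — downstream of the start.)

UGA

Codons from position 12: AUG (12–14), UGA (15–17).
The first in-frame stop codon is UGA.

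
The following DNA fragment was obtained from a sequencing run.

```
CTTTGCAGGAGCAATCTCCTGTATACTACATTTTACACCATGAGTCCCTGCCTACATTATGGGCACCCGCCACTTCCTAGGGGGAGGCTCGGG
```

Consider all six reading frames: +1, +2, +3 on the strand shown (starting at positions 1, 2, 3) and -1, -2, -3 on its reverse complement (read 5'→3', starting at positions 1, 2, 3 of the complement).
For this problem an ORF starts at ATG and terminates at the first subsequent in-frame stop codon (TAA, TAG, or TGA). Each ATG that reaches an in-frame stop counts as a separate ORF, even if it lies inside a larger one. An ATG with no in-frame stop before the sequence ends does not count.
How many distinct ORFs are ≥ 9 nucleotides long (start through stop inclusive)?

1

Reverse complement (5'→3'): CCCGAGCCTCCCCCTAGGAAGTGGCGGGTGCCCATAATGTAGGCAGGGACTCATGGTGTAAAATGTAGTATACAGGAGATTGCTCCTGCAAAG
Frame +1: CTT TGC AGG AGC AAT CTC CTG TAT ACT ACA TTT TAC ACC ATG AGT CCC TGC CTA CAT TAT GGG CAC CCG CCA CTT CCT AGG GGG AGG CTC GGG — no ATG→stop ORF.
Frame +2: TTT GCA GGA GCA ATC TCC TGT ATA CTA CAT TTT ACA CCA TGA GTC CCT GCC TAC ATT ATG GGC ACC CGC CAC TTC CTA GGG GGA GGC TCG — no ATG→stop ORF.
Frame +3: TTG CAG GAG CAA TCT CCT GTA TAC TAC ATT TTA CAC CAT GAG TCC CTG CCT ACA TTA TGG GCA CCC GCC ACT TCC TAG GGG GAG GCT CGG — no ATG→stop ORF.
Frame -1: CCC GAG CCT CCC CCT AGG AAG TGG CGG GTG CCC ATA ATG TAG GCA GGG ACT CAT GGT GTA AAA TGT AGT ATA CAG GAG ATT GCT CCT GCA AAG — ATG at 37, stop TAG at 40 → 6 nt.
Frame -2: CCG AGC CTC CCC CTA GGA AGT GGC GGG TGC CCA TAA TGT AGG CAG GGA CTC ATG GTG TAA AAT GTA GTA TAC AGG AGA TTG CTC CTG CAA — ATG at 53, stop TAA at 59 → 9 nt.
Frame -3: CGA GCC TCC CCC TAG GAA GTG GCG GGT GCC CAT AAT GTA GGC AGG GAC TCA TGG TGT AAA ATG TAG TAT ACA GGA GAT TGC TCC TGC AAA — ATG at 63, stop TAG at 66 → 6 nt.
ORFs ≥ 9 nucleotides: frame -2 53–61 (9 nucleotides). Count = 1.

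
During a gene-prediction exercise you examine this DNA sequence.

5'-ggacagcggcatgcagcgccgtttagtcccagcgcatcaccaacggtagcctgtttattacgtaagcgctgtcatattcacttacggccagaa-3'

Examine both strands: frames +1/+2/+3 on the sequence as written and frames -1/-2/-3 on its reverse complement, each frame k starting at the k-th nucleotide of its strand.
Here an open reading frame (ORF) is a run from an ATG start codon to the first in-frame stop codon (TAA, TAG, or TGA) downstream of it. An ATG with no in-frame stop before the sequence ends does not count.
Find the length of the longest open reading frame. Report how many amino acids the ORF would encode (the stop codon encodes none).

12

Reverse complement (5'→3'): TTCTGGCCGTAAGTGAATATGACAGCGCTTACGTAATAAACAGGCTACCGTTGGTGATGCGCTGGGACTAAACGGCGCTGCATGCCGCTGTCC
Frame +1: GGA CAG CGG CAT GCA GCG CCG TTT AGT CCC AGC GCA TCA CCA ACG GTA GCC TGT TTA TTA CGT AAG CGC TGT CAT ATT CAC TTA CGG CCA GAA — no ATG→stop ORF.
Frame +2: GAC AGC GGC ATG CAG CGC CGT TTA GTC CCA GCG CAT CAC CAA CGG TAG CCT GTT TAT TAC GTA AGC GCT GTC ATA TTC ACT TAC GGC CAG — ATG at 11, stop TAG at 47 → 39 nt.
Frame +3: ACA GCG GCA TGC AGC GCC GTT TAG TCC CAG CGC ATC ACC AAC GGT AGC CTG TTT ATT ACG TAA GCG CTG TCA TAT TCA CTT ACG GCC AGA — no ATG→stop ORF.
Frame -1: TTC TGG CCG TAA GTG AAT ATG ACA GCG CTT ACG TAA TAA ACA GGC TAC CGT TGG TGA TGC GCT GGG ACT AAA CGG CGC TGC ATG CCG CTG TCC — ATG at 19, stop TAA at 34 → 18 nt.
Frame -2: TCT GGC CGT AAG TGA ATA TGA CAG CGC TTA CGT AAT AAA CAG GCT ACC GTT GGT GAT GCG CTG GGA CTA AAC GGC GCT GCA TGC CGC TGT — no ATG→stop ORF.
Frame -3: CTG GCC GTA AGT GAA TAT GAC AGC GCT TAC GTA ATA AAC AGG CTA CCG TTG GTG ATG CGC TGG GAC TAA ACG GCG CTG CAT GCC GCT GTC — ATG at 57, stop TAA at 69 → 15 nt.
Longest: frame +2, positions 11–49, 39 nt = 13 codons = 12 aa. → 12 amino acids.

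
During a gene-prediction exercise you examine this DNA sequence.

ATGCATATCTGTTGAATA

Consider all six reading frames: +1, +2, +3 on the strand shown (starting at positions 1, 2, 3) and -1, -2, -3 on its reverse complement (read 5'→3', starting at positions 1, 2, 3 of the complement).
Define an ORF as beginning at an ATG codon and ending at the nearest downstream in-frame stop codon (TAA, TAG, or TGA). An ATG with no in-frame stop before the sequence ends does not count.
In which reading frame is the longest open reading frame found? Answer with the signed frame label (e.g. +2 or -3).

Reverse complement (5'→3'): TATTCAACAGATATGCAT
Frame +1: ATG CAT ATC TGT TGA ATA — ATG at 1, stop TGA at 13 → 15 nt.
Frame +2: TGC ATA TCT GTT GAA — no ATG→stop ORF.
Frame +3: GCA TAT CTG TTG AAT — no ATG→stop ORF.
Frame -1: TAT TCA ACA GAT ATG CAT — no ATG→stop ORF.
Frame -2: ATT CAA CAG ATA TGC — no ATG→stop ORF.
Frame -3: TTC AAC AGA TAT GCA — no ATG→stop ORF.
Longest ORF is 15 nt in frame +1 (positions 1–15).

+1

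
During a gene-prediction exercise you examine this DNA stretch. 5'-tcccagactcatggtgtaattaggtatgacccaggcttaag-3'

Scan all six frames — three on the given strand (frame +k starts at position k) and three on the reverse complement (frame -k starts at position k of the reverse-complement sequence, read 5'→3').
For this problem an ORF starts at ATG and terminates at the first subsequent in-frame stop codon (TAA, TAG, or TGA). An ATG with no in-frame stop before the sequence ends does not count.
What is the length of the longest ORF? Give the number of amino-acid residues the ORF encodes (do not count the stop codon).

4

Reverse complement (5'→3'): CTTAAGCCTGGGTCATACCTAATTACACCATGAGTCTGGGA
Frame +1: TCC CAG ACT CAT GGT GTA ATT AGG TAT GAC CCA GGC TTA — no ATG→stop ORF.
Frame +2: CCC AGA CTC ATG GTG TAA TTA GGT ATG ACC CAG GCT TAA — ATG at 11, stop TAA at 17 → 9 nt; ATG at 26, stop TAA at 38 → 15 nt.
Frame +3: CCA GAC TCA TGG TGT AAT TAG GTA TGA CCC AGG CTT AAG — no ATG→stop ORF.
Frame -1: CTT AAG CCT GGG TCA TAC CTA ATT ACA CCA TGA GTC TGG — no ATG→stop ORF.
Frame -2: TTA AGC CTG GGT CAT ACC TAA TTA CAC CAT GAG TCT GGG — no ATG→stop ORF.
Frame -3: TAA GCC TGG GTC ATA CCT AAT TAC ACC ATG AGT CTG GGA — no ATG→stop ORF.
Longest: frame +2, positions 26–40, 15 nt = 5 codons = 4 aa. → 4 amino acids.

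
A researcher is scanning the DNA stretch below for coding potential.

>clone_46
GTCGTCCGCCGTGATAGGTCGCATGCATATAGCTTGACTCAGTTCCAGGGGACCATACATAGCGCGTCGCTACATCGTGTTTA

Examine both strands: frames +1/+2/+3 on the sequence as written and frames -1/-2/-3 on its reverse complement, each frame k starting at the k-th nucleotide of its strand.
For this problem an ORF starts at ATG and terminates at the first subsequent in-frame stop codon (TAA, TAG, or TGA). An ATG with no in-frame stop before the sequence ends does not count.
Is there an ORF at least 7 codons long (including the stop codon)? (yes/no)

Reverse complement (5'→3'): TAAACACGATGTAGCGACGCGCTATGTATGGTCCCCTGGAACTGAGTCAAGCTATATGCATGCGACCTATCACGGCGGACGAC
Frame +1: GTC GTC CGC CGT GAT AGG TCG CAT GCA TAT AGC TTG ACT CAG TTC CAG GGG ACC ATA CAT AGC GCG TCG CTA CAT CGT GTT — no ATG→stop ORF.
Frame +2: TCG TCC GCC GTG ATA GGT CGC ATG CAT ATA GCT TGA CTC AGT TCC AGG GGA CCA TAC ATA GCG CGT CGC TAC ATC GTG TTT — ATG at 23, stop TGA at 35 → 15 nt.
Frame +3: CGT CCG CCG TGA TAG GTC GCA TGC ATA TAG CTT GAC TCA GTT CCA GGG GAC CAT ACA TAG CGC GTC GCT ACA TCG TGT TTA — no ATG→stop ORF.
Frame -1: TAA ACA CGA TGT AGC GAC GCG CTA TGT ATG GTC CCC TGG AAC TGA GTC AAG CTA TAT GCA TGC GAC CTA TCA CGG CGG ACG — ATG at 28, stop TGA at 43 → 18 nt.
Frame -2: AAA CAC GAT GTA GCG ACG CGC TAT GTA TGG TCC CCT GGA ACT GAG TCA AGC TAT ATG CAT GCG ACC TAT CAC GGC GGA CGA — no ATG→stop ORF.
Frame -3: AAC ACG ATG TAG CGA CGC GCT ATG TAT GGT CCC CTG GAA CTG AGT CAA GCT ATA TGC ATG CGA CCT ATC ACG GCG GAC GAC — ATG at 9, stop TAG at 12 → 6 nt.
Largest ORF found is 6 codons < 7, so no.

no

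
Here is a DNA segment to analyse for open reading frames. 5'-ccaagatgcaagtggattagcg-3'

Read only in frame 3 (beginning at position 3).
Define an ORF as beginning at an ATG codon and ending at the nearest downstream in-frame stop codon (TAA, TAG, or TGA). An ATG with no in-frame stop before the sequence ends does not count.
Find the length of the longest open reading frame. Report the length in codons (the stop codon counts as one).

5

Frame 3: AAG ATG CAA GTG GAT TAG — ATG at 6, stop TAG at 18 → 15 nt.
Longest: frame 3, positions 6–20, 15 nt = 5 codons = 4 aa. → 5 codons.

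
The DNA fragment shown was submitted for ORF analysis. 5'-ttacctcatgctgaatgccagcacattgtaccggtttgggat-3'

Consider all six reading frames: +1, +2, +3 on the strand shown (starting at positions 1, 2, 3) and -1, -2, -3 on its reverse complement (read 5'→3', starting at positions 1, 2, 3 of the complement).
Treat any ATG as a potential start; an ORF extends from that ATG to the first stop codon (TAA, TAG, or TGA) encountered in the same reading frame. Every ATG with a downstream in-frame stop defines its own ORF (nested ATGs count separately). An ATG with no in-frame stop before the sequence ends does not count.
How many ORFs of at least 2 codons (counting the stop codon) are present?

2

Reverse complement (5'→3'): ATCCCAAACCGGTACAATGTGCTGGCATTCAGCATGAGGTAA
Frame +1: TTA CCT CAT GCT GAA TGC CAG CAC ATT GTA CCG GTT TGG GAT — no ATG→stop ORF.
Frame +2: TAC CTC ATG CTG AAT GCC AGC ACA TTG TAC CGG TTT GGG — no ATG→stop ORF.
Frame +3: ACC TCA TGC TGA ATG CCA GCA CAT TGT ACC GGT TTG GGA — no ATG→stop ORF.
Frame -1: ATC CCA AAC CGG TAC AAT GTG CTG GCA TTC AGC ATG AGG TAA — ATG at 34, stop TAA at 40 → 9 nt.
Frame -2: TCC CAA ACC GGT ACA ATG TGC TGG CAT TCA GCA TGA GGT — ATG at 17, stop TGA at 35 → 21 nt.
Frame -3: CCC AAA CCG GTA CAA TGT GCT GGC ATT CAG CAT GAG GTA — no ATG→stop ORF.
ORFs ≥ 2 codons: frame -1 34–42 (3 codons), frame -2 17–37 (7 codons). Count = 2.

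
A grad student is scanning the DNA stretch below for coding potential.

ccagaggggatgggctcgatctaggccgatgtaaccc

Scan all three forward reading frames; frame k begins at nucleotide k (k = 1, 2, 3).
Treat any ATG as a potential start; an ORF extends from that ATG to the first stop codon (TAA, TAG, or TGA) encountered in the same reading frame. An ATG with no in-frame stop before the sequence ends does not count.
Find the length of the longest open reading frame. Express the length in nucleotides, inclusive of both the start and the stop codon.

Frame 1: CCA GAG GGG ATG GGC TCG ATC TAG GCC GAT GTA ACC — ATG at 10, stop TAG at 22 → 15 nt.
Frame 2: CAG AGG GGA TGG GCT CGA TCT AGG CCG ATG TAA CCC — ATG at 29, stop TAA at 32 → 6 nt.
Frame 3: AGA GGG GAT GGG CTC GAT CTA GGC CGA TGT AAC — no ATG→stop ORF.
Longest: frame 1, positions 10–24, 15 nt = 5 codons = 4 aa. → 15 nucleotides.

15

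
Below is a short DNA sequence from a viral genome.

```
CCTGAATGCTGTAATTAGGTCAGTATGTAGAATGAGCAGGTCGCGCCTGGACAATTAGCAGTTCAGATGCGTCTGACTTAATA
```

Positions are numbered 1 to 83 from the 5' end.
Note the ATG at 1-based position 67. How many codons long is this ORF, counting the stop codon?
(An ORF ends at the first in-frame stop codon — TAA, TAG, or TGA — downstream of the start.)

5

Codons from position 67: ATG (67–69), CGT (70–72), CTG (73–75), ACT (76–78), TAA (79–81).
TAA is the first in-frame stop; that's 5 codons including the stop.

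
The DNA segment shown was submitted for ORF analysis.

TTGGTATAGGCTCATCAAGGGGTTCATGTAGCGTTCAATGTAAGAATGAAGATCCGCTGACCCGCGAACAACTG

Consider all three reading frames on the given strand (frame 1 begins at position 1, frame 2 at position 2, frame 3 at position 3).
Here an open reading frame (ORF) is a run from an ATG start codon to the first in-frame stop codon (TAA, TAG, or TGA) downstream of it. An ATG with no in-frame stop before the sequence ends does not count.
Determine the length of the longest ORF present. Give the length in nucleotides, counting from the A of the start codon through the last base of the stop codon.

15

Frame 1: TTG GTA TAG GCT CAT CAA GGG GTT CAT GTA GCG TTC AAT GTA AGA ATG AAG ATC CGC TGA CCC GCG AAC AAC — ATG at 46, stop TGA at 58 → 15 nt.
Frame 2: TGG TAT AGG CTC ATC AAG GGG TTC ATG TAG CGT TCA ATG TAA GAA TGA AGA TCC GCT GAC CCG CGA ACA ACT — ATG at 26, stop TAG at 29 → 6 nt; ATG at 38, stop TAA at 41 → 6 nt.
Frame 3: GGT ATA GGC TCA TCA AGG GGT TCA TGT AGC GTT CAA TGT AAG AAT GAA GAT CCG CTG ACC CGC GAA CAA CTG — no ATG→stop ORF.
Longest: frame 1, positions 46–60, 15 nt = 5 codons = 4 aa. → 15 nucleotides.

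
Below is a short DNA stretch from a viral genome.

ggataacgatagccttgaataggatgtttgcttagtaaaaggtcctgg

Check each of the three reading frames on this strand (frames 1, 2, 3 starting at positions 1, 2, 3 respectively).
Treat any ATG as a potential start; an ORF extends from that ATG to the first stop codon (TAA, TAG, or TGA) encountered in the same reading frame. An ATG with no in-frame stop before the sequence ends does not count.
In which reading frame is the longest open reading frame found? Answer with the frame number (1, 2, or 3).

3

Frame 1: GGA TAA CGA TAG CCT TGA ATA GGA TGT TTG CTT AGT AAA AGG TCC TGG — no ATG→stop ORF.
Frame 2: GAT AAC GAT AGC CTT GAA TAG GAT GTT TGC TTA GTA AAA GGT CCT — no ATG→stop ORF.
Frame 3: ATA ACG ATA GCC TTG AAT AGG ATG TTT GCT TAG TAA AAG GTC CTG — ATG at 24, stop TAG at 33 → 12 nt.
Longest ORF is 12 nt in frame 3 (positions 24–35).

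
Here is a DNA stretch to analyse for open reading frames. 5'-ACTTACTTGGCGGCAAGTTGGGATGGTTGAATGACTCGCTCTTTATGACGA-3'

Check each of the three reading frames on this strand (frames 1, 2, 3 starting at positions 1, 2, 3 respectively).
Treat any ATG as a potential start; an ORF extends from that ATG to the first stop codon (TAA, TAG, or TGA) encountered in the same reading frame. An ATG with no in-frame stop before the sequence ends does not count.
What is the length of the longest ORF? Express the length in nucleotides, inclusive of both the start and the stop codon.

Frame 1: ACT TAC TTG GCG GCA AGT TGG GAT GGT TGA ATG ACT CGC TCT TTA TGA CGA — ATG at 31, stop TGA at 46 → 18 nt.
Frame 2: CTT ACT TGG CGG CAA GTT GGG ATG GTT GAA TGA CTC GCT CTT TAT GAC — ATG at 23, stop TGA at 32 → 12 nt.
Frame 3: TTA CTT GGC GGC AAG TTG GGA TGG TTG AAT GAC TCG CTC TTT ATG ACG — no ATG→stop ORF.
Longest: frame 1, positions 31–48, 18 nt = 6 codons = 5 aa. → 18 nucleotides.

18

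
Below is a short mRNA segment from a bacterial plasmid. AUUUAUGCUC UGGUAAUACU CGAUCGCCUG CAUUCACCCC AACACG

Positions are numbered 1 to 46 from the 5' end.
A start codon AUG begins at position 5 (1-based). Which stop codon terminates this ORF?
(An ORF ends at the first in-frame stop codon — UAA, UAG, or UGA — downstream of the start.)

Codons from position 5: AUG (5–7), CUC (8–10), UGG (11–13), UAA (14–16).
The first in-frame stop codon is UAA.

UAA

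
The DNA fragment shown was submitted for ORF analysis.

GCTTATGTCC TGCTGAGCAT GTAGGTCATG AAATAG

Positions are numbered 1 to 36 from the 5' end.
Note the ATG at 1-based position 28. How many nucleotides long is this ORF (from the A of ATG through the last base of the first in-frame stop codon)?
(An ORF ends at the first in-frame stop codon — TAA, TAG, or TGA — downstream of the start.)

9

Codons from position 28: ATG (28–30), AAA (31–33), TAG (34–36).
TAG is the first in-frame stop; ORF spans 28–36, 9 nucleotides.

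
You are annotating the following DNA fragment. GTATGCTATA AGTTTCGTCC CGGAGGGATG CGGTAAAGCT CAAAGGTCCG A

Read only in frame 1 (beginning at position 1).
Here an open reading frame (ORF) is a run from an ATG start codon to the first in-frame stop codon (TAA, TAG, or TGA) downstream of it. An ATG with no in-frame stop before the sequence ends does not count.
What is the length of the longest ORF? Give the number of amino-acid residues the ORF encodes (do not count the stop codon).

2

Frame 1: GTA TGC TAT AAG TTT CGT CCC GGA GGG ATG CGG TAA AGC TCA AAG GTC CGA — ATG at 28, stop TAA at 34 → 9 nt.
Longest: frame 1, positions 28–36, 9 nt = 3 codons = 2 aa. → 2 amino acids.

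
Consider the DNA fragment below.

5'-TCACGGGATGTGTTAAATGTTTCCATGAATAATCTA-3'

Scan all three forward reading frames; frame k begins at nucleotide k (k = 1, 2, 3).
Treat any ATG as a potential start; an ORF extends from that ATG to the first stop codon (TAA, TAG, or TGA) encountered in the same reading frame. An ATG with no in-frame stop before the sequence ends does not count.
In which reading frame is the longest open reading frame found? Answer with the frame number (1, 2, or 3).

2

Frame 1: TCA CGG GAT GTG TTA AAT GTT TCC ATG AAT AAT CTA — no ATG→stop ORF.
Frame 2: CAC GGG ATG TGT TAA ATG TTT CCA TGA ATA ATC — ATG at 8, stop TAA at 14 → 9 nt; ATG at 17, stop TGA at 26 → 12 nt.
Frame 3: ACG GGA TGT GTT AAA TGT TTC CAT GAA TAA TCT — no ATG→stop ORF.
Longest ORF is 12 nt in frame 2 (positions 17–28).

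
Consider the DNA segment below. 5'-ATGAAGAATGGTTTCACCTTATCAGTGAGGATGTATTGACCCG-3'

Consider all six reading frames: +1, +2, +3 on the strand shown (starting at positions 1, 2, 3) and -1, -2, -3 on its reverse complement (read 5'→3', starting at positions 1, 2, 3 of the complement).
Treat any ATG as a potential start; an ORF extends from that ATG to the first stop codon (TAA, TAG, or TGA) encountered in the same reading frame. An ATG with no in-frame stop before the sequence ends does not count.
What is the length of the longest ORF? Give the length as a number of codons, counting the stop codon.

Reverse complement (5'→3'): CGGGTCAATACATCCTCACTGATAAGGTGAAACCATTCTTCAT
Frame +1: ATG AAG AAT GGT TTC ACC TTA TCA GTG AGG ATG TAT TGA CCC — ATG at 1, stop TGA at 37 → 39 nt; ATG at 31, stop TGA at 37 → 9 nt.
Frame +2: TGA AGA ATG GTT TCA CCT TAT CAG TGA GGA TGT ATT GAC CCG — ATG at 8, stop TGA at 26 → 21 nt.
Frame +3: GAA GAA TGG TTT CAC CTT ATC AGT GAG GAT GTA TTG ACC — no ATG→stop ORF.
Frame -1: CGG GTC AAT ACA TCC TCA CTG ATA AGG TGA AAC CAT TCT TCA — no ATG→stop ORF.
Frame -2: GGG TCA ATA CAT CCT CAC TGA TAA GGT GAA ACC ATT CTT CAT — no ATG→stop ORF.
Frame -3: GGT CAA TAC ATC CTC ACT GAT AAG GTG AAA CCA TTC TTC — no ATG→stop ORF.
Longest: frame +1, positions 1–39, 39 nt = 13 codons = 12 aa. → 13 codons.

13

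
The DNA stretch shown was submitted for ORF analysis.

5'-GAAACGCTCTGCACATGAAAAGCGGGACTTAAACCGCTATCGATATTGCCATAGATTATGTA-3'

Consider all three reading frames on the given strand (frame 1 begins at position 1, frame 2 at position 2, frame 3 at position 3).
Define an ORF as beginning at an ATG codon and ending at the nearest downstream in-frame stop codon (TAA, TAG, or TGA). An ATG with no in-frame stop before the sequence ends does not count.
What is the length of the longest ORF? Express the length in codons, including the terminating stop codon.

Frame 1: GAA ACG CTC TGC ACA TGA AAA GCG GGA CTT AAA CCG CTA TCG ATA TTG CCA TAG ATT ATG — no ATG→stop ORF.
Frame 2: AAA CGC TCT GCA CAT GAA AAG CGG GAC TTA AAC CGC TAT CGA TAT TGC CAT AGA TTA TGT — no ATG→stop ORF.
Frame 3: AAC GCT CTG CAC ATG AAA AGC GGG ACT TAA ACC GCT ATC GAT ATT GCC ATA GAT TAT GTA — ATG at 15, stop TAA at 30 → 18 nt.
Longest: frame 3, positions 15–32, 18 nt = 6 codons = 5 aa. → 6 codons.

6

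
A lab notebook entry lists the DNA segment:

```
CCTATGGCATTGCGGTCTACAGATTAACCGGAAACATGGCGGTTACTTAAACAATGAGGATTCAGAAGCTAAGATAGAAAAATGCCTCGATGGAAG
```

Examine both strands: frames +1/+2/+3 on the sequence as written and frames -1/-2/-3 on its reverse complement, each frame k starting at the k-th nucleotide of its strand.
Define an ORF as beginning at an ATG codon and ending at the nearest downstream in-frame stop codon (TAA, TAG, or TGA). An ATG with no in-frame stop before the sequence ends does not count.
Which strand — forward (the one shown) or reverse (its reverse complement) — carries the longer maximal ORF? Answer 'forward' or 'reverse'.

Reverse complement (5'→3'): CTTCCATCGAGGCATTTTTCTATCTTAGCTTCTGAATCCTCATTGTTTAAGTAACCGCCATGTTTCCGGTTAATCTGTAGACCGCAATGCCATAGG
Frame +1: CCT ATG GCA TTG CGG TCT ACA GAT TAA CCG GAA ACA TGG CGG TTA CTT AAA CAA TGA GGA TTC AGA AGC TAA GAT AGA AAA ATG CCT CGA TGG AAG — ATG at 4, stop TAA at 25 → 24 nt.
Frame +2: CTA TGG CAT TGC GGT CTA CAG ATT AAC CGG AAA CAT GGC GGT TAC TTA AAC AAT GAG GAT TCA GAA GCT AAG ATA GAA AAA TGC CTC GAT GGA — no ATG→stop ORF.
Frame +3: TAT GGC ATT GCG GTC TAC AGA TTA ACC GGA AAC ATG GCG GTT ACT TAA ACA ATG AGG ATT CAG AAG CTA AGA TAG AAA AAT GCC TCG ATG GAA — ATG at 36, stop TAA at 48 → 15 nt; ATG at 54, stop TAG at 75 → 24 nt.
Frame -1: CTT CCA TCG AGG CAT TTT TCT ATC TTA GCT TCT GAA TCC TCA TTG TTT AAG TAA CCG CCA TGT TTC CGG TTA ATC TGT AGA CCG CAA TGC CAT AGG — no ATG→stop ORF.
Frame -2: TTC CAT CGA GGC ATT TTT CTA TCT TAG CTT CTG AAT CCT CAT TGT TTA AGT AAC CGC CAT GTT TCC GGT TAA TCT GTA GAC CGC AAT GCC ATA — no ATG→stop ORF.
Frame -3: TCC ATC GAG GCA TTT TTC TAT CTT AGC TTC TGA ATC CTC ATT GTT TAA GTA ACC GCC ATG TTT CCG GTT AAT CTG TAG ACC GCA ATG CCA TAG — ATG at 60, stop TAG at 78 → 21 nt; ATG at 87, stop TAG at 93 → 9 nt.
Forward-strand max 24 nt; reverse-strand max 21 nt. The forward strand has the longer ORF.

forward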